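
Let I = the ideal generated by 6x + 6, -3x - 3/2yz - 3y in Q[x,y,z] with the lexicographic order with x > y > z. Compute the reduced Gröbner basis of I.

Buchberger's algorithm terminates because the ascending chain of leading-term ideals stabilizes.

f_1 = 6x + 6, LT = x.
f_2 = -3x - 3/2yz - 3y, LT = x.

S(f_1,f_2): lcm = x. S = -1/2yz - y + 1.
  leading term yz: no divisor's leading term divides it; move -1/2yz to the remainder.
  leading term y: no divisor's leading term divides it; move -y to the remainder.
  leading term 1: no divisor's leading term divides it; move 1 to the remainder.
  remainder -1/2yz - y + 1 ≠ 0; add g_3 = -1/2yz - y + 1 to the basis.

The other S-polynomials (S(f_1,g_3), S(f_2,g_3)) all reduce to 0 modulo the current basis, so we have a Gröbner basis.
Inter-reduce: drop elements whose leading term is divisible by another's, tail-reduce, and make monic.

G = {x + 1, yz + 2y - 2}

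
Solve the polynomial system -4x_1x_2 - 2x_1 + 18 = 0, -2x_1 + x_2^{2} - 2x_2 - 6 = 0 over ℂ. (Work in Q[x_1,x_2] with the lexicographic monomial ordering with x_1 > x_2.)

{(1, 4), (-27/16 + 9*sqrt(23)*I/16, -5/4 - sqrt(23)*I/4), (-27/16 - 9*sqrt(23)*I/16, -5/4 + sqrt(23)*I/4)}

Compute a lex Gröbner basis by Buchberger's algorithm.
f_1 = -4x_1x_2 - 2x_1 + 18, LT = x_1x_2.
f_2 = -2x_1 + x_2^{2} - 2x_2 - 6, LT = x_1.

S(f_1,f_2): lcm = x_1x_2. S = \tfrac{1}{2}x_1 + \tfrac{1}{2}x_2^{3} - x_2^{2} - 3x_2 - \tfrac{9}{2}.
  leading term x_1: subtract (-\tfrac{1}{4})·f_2 from \tfrac{1}{2}x_1 + \tfrac{1}{2}x_2^{3} - x_2^{2} - 3x_2 - \tfrac{9}{2} → \tfrac{1}{2}x_2^{3} - \tfrac{3}{4}x_2^{2} - \tfrac{7}{2}x_2 - 6
  leading term x_2^{3}: no divisor's leading term divides it; move \tfrac{1}{2}x_2^{3} to the remainder.
  leading term x_2^{2}: no divisor's leading term divides it; move -\tfrac{3}{4}x_2^{2} to the remainder.
  leading term x_2: no divisor's leading term divides it; move -\tfrac{7}{2}x_2 to the remainder.
  leading term 1: no divisor's leading term divides it; move -6 to the remainder.
  remainder \tfrac{1}{2}x_2^{3} - \tfrac{3}{4}x_2^{2} - \tfrac{7}{2}x_2 - 6 ≠ 0; add h_3 = \tfrac{1}{2}x_2^{3} - \tfrac{3}{4}x_2^{2} - \tfrac{7}{2}x_2 - 6 to the basis.

The other S-polynomials (S(f_1,h_3), S(f_2,h_3)) all reduce to 0 modulo the current basis, so we have a Gröbner basis.
Inter-reduce: drop elements whose leading term is divisible by another's, tail-reduce, and make monic.
Reduced Gröbner basis: {x_1 - \tfrac{1}{2}x_2^{2} + x_2 + 3, x_2^{3} - \tfrac{3}{2}x_2^{2} - 7x_2 - 12}.

From the last basis element, x_2^{3} - \tfrac{3}{2}x_2^{2} - 7x_2 - 12 = 0, so x_2 takes values in {4, -5/4 - sqrt(23)*I/4, -5/4 + sqrt(23)*I/4}. Each choice, substituted upward through the basis, yields the corresponding point(s) of the solution set.
  x_2 = 4: the earlier basis element becomes x_1 - 1 = 0, giving x_1 = 1 — point (1, 4).
  x_2 = -5/4 - sqrt(23)*I/4: the earlier basis element becomes x_1 + 27/16 - 9*sqrt(23)*I/16 = 0, giving x_1 = -27/16 + 9*sqrt(23)*I/16 — point (-27/16 + 9*sqrt(23)*I/16, -5/4 - sqrt(23)*I/4).
  x_2 = -5/4 + sqrt(23)*I/4: the earlier basis element becomes x_1 + 27/16 + 9*sqrt(23)*I/16 = 0, giving x_1 = -27/16 - 9*sqrt(23)*I/16 — point (-27/16 - 9*sqrt(23)*I/16, -5/4 + sqrt(23)*I/4).
This is the nonlinear analogue of row-reducing a linear system.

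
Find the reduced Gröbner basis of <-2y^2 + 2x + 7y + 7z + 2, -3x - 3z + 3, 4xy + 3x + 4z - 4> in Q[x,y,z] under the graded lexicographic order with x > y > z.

f_1 = -2y^2 + 2x + 7y + 7z + 2, LT = y^2.
f_2 = -3x - 3z + 3, LT = x.
f_3 = 4xy + 3x + 4z - 4, LT = xy.

S(f_1,f_3): lcm = xy^2. S = -x^2 - 17/4xy - 7/2xz - yz - x + y.
  leading term x^2: subtract (1/3x)·f_2 from -x^2 - 17/4xy - 7/2xz - yz - x + y → -17/4xy - 5/2xz - yz - 2x + y
  leading term xy: subtract (17/12y)·f_2 from -17/4xy - 5/2xz - yz - 2x + y → -5/2xz + 13/4yz - 2x - 13/4y
  leading term xz: subtract (5/6z)·f_2 from -5/2xz + 13/4yz - 2x - 13/4y → 13/4yz + 5/2z^2 - 2x - 13/4y - 5/2z
  leading term yz: no divisor's leading term divides it; move 13/4yz to the remainder.
  leading term z^2: no divisor's leading term divides it; move 5/2z^2 to the remainder.
  leading term x: subtract (2/3)·f_2 from -2x - 13/4y - 5/2z → -13/4y - 1/2z - 2
  leading term y: no divisor's leading term divides it; move -13/4y to the remainder.
  leading term z: no divisor's leading term divides it; move -1/2z to the remainder.
  leading term 1: no divisor's leading term divides it; move -2 to the remainder.
  remainder 13/4yz + 5/2z^2 - 13/4y - 1/2z - 2 ≠ 0; add g_4 = 13/4yz + 5/2z^2 - 13/4y - 1/2z - 2 to the basis.

S(f_2,f_3): lcm = xy. S = yz - 3/4x - y - z + 1.
  leading term yz: subtract (4/13)·g_4 from yz - 3/4x - y - z + 1 → -10/13z^2 - 3/4x - 11/13z + 21/13
  leading term z^2: no divisor's leading term divides it; move -10/13z^2 to the remainder.
  leading term x: subtract (1/4)·f_2 from -3/4x - 11/13z + 21/13 → -5/52z + 45/52
  leading term z: no divisor's leading term divides it; move -5/52z to the remainder.
  leading term 1: no divisor's leading term divides it; move 45/52 to the remainder.
  remainder -10/13z^2 - 5/52z + 45/52 ≠ 0; add g_5 = -10/13z^2 - 5/52z + 45/52 to the basis.

The other S-polynomials (S(f_1,f_2), S(f_1,g_4), S(f_2,g_4), S(f_3,g_4), S(f_1,g_5), S(f_2,g_5), S(f_3,g_5), S(g_4,g_5)) all reduce to 0 modulo the current basis, so we have a Gröbner basis.
Inter-reduce: drop elements whose leading term is divisible by another's, tail-reduce, and make monic.

G = {y^2 - 7/2y - 5/2z - 2, yz - y - 1/4z + 1/4, z^2 + 1/8z - 9/8, x + z - 1}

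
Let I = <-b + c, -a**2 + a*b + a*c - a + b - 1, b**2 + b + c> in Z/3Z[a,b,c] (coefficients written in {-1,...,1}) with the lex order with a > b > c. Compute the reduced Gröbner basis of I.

f_1 = -b + c, LT = b.
f_2 = -a**2 + a*b + a*c - a + b - 1, LT = a**2.
f_3 = b**2 + b + c, LT = b**2.

S(f_1,f_3): lcm = b**2. S = -b*c - b - c.
  leading term b*c: subtract (c)·f_1 from -b*c - b - c → -b - c**2 - c
  leading term b: subtract (1)·f_1 from -b - c**2 - c → -c**2 + c
  leading term c**2: no divisor's leading term divides it; move -c**2 to the remainder.
  leading term c: no divisor's leading term divides it; move c to the remainder.
  remainder -c**2 + c ≠ 0; add g_4 = -c**2 + c to the basis.

The other S-polynomials (S(f_1,f_2), S(f_2,f_3), S(f_1,g_4), S(f_2,g_4), S(f_3,g_4)) all reduce to 0 modulo the current basis, so we have a Gröbner basis.
Inter-reduce: drop elements whose leading term is divisible by another's, tail-reduce, and make monic.

G = {a**2 + a*c + a - c + 1, b - c, c**2 - c}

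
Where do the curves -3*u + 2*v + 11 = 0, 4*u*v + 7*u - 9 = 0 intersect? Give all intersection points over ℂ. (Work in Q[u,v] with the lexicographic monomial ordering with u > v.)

{(-1/2, -25/4), (3, -1)}

Compute a lex Gröbner basis by Buchberger's algorithm.
f_1 = -3*u + 2*v + 11, LT = u.
f_2 = 4*u*v + 7*u - 9, LT = u*v.

S(f_1,f_2): lcm = u*v. S = -7/4*u - 2/3*v**2 - 11/3*v + 9/4.
  leading term u: subtract (7/12)·f_1 from -7/4*u - 2/3*v**2 - 11/3*v + 9/4 → -2/3*v**2 - 29/6*v - 25/6
  leading term v**2: no divisor's leading term divides it; move -2/3*v**2 to the remainder.
  leading term v: no divisor's leading term divides it; move -29/6*v to the remainder.
  leading term 1: no divisor's leading term divides it; move -25/6 to the remainder.
  remainder -2/3*v**2 - 29/6*v - 25/6 ≠ 0; add h_3 = -2/3*v**2 - 29/6*v - 25/6 to the basis.

The other S-polynomials (S(f_1,h_3), S(f_2,h_3)) all reduce to 0 modulo the current basis, so we have a Gröbner basis.
Inter-reduce: drop elements whose leading term is divisible by another's, tail-reduce, and make monic.
Reduced Gröbner basis: {u - 2/3*v - 11/3, v**2 + 29/4*v + 25/4}.

Elimination: the polynomial v**2 + 29/4*v + 25/4 lies in the elimination ideal for v, so v ∈ {-25/4, -1}. For each such v, the remaining basis elements (now univariate) give the rest of the solution.
  v = -25/4: the earlier basis element becomes u + 1/2 = 0, giving u = -1/2 — point (-1/2, -25/4).
  v = -1: the earlier basis element becomes u - 3 = 0, giving u = 3 — point (3, -1).
Each listed point satisfies every original equation (direct substitution).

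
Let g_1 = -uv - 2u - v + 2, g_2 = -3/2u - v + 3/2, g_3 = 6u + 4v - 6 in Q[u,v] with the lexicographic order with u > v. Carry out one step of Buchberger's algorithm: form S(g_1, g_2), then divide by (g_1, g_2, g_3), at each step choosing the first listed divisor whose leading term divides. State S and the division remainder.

lcm(LM(g_1), LM(g_2)) = uv.
S = (lcm/LT(g_1))·g_1 − (lcm/LT(g_2))·g_2 = 2u - 2/3v^2 + 2v - 2.
Reduce S modulo (g_1, g_2, g_3) in that order:
  leading term u: subtract (-4/3)·g_2 from 2u - 2/3v^2 + 2v - 2 → -2/3v^2 + 2/3v
  leading term v^2: no divisor's leading term divides it; move -2/3v^2 to the remainder.
  leading term v: no divisor's leading term divides it; move 2/3v to the remainder.
The remainder -2/3v^2 + 2/3v is nonzero, so it would be added as the next basis element.
An S-polynomial is built so that the two leading terms cancel; whether anything survives reduction is exactly the Gröbner-basis criterion.

S(g_1, g_2) = 2u - 2/3v^2 + 2v - 2; remainder on division = -2/3v^2 + 2/3v.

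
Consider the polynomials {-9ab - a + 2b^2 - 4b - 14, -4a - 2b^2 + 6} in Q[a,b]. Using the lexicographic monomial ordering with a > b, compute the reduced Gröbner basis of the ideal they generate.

G = {a + 1/2b^2 - 3/2, b^3 + 5/9b^2 - 35/9b - 31/9}

f_1 = -9ab - a + 2b^2 - 4b - 14, LT = ab.
f_2 = -4a - 2b^2 + 6, LT = a.

S(f_1,f_2): lcm = ab. S = 1/9a - 1/2b^3 - 2/9b^2 + 35/18b + 14/9.
  leading term a: subtract (-1/36)·f_2 from 1/9a - 1/2b^3 - 2/9b^2 + 35/18b + 14/9 → -1/2b^3 - 5/18b^2 + 35/18b + 31/18
  leading term b^3: no divisor's leading term divides it; move -1/2b^3 to the remainder.
  leading term b^2: no divisor's leading term divides it; move -5/18b^2 to the remainder.
  leading term b: no divisor's leading term divides it; move 35/18b to the remainder.
  leading term 1: no divisor's leading term divides it; move 31/18 to the remainder.
  remainder -1/2b^3 - 5/18b^2 + 35/18b + 31/18 ≠ 0; add g_3 = -1/2b^3 - 5/18b^2 + 35/18b + 31/18 to the basis.

S(f_1,g_3): lcm = ab^3. S = -4/9ab^2 + 35/9ab + 31/9a - 2/9b^4 + 4/9b^3 + 14/9b^2.
  leading term ab^2: subtract (4/81b)·f_1 from -4/9ab^2 + 35/9ab + 31/9a - 2/9b^4 + 4/9b^3 + 14/9b^2 → 319/81ab + 31/9a - 2/9b^4 + 28/81b^3 + 142/81b^2 + 56/81b
  leading term ab: subtract (-319/729)·f_1 from 319/81ab + 31/9a - 2/9b^4 + 28/81b^3 + 142/81b^2 + 56/81b → 2192/729a - 2/9b^4 + 28/81b^3 + 1916/729b^2 - 772/729b - 4466/729
  leading term a: subtract (-548/729)·f_2 from 2192/729a - 2/9b^4 + 28/81b^3 + 1916/729b^2 - 772/729b - 4466/729 → -2/9b^4 + 28/81b^3 + 820/729b^2 - 772/729b - 1178/729
  leading term b^4: subtract (4/9b)·g_3 from -2/9b^4 + 28/81b^3 + 820/729b^2 - 772/729b - 1178/729 → 38/81b^3 + 190/729b^2 - 1330/729b - 1178/729
  leading term b^3: subtract (-76/81)·g_3 from 38/81b^3 + 190/729b^2 - 1330/729b - 1178/729 → 0
  remainder 0.

S(f_2,g_3): leading monomials are coprime, so the S-polynomial reduces to 0 (Buchberger's first criterion).
Every S-polynomial of the final basis reduces to 0, so we have a Gröbner basis.
Inter-reduce: drop elements whose leading term is divisible by another's, tail-reduce, and make monic.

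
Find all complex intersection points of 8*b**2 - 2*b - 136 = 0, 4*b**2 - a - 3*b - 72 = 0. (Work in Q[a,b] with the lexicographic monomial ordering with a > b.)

{(4, -4), (-25/2, 17/4)}

Compute a lex Gröbner basis by Buchberger's algorithm.
f_1 = 8*b**2 - 2*b - 136, LT = b**2.
f_2 = -a + 4*b**2 - 3*b - 72, LT = a.

The S-polynomials (S(f_1,f_2)) all reduce to 0 modulo the current basis, so we have a Gröbner basis.
Inter-reduce: drop elements whose leading term is divisible by another's, tail-reduce, and make monic.
Reduced Gröbner basis: {a + 2*b + 4, b**2 - 1/4*b - 17}.

From the last basis element, b**2 - 1/4*b - 17 = 0, so b takes values in {-4, 17/4}. Each choice, substituted upward through the basis, yields the corresponding point(s) of the solution set.
  b = -4: the earlier basis element becomes a - 4 = 0, giving a = 4 — point (4, -4).
  b = 17/4: the earlier basis element becomes a + 25/2 = 0, giving a = -25/2 — point (-25/2, 17/4).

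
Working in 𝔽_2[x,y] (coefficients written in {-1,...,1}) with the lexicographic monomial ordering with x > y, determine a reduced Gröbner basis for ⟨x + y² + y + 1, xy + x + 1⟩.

Buchberger's algorithm terminates because the ascending chain of leading-term ideals stabilizes.

f_1 = x + y² + y + 1, LT = x.
f_2 = xy + x + 1, LT = xy.

S(f_1,f_2): lcm = xy. S = x + y³ + y² + y + 1.
  leading term x: subtract (1)·f_1 from x + y³ + y² + y + 1 → y³
  leading term y³: no divisor's leading term divides it; move y³ to the remainder.
  remainder y³ ≠ 0; add g_3 = y³ to the basis.

S(f_1,g_3): leading monomials are coprime, so the S-polynomial reduces to 0 (Buchberger's first criterion).
S(f_2,g_3): lcm = xy³. S = xy² + y².
  leading term xy²: subtract (y²)·f_1 from xy² + y² → y⁴ + y³
  leading term y⁴: subtract (y)·g_3 from y⁴ + y³ → y³
  leading term y³: subtract (1)·g_3 from y³ → 0
  remainder 0.

Every S-polynomial of the final basis reduces to 0, so we have a Gröbner basis.
Inter-reduce: drop elements whose leading term is divisible by another's, tail-reduce, and make monic.

G = {x + y² + y + 1, y³}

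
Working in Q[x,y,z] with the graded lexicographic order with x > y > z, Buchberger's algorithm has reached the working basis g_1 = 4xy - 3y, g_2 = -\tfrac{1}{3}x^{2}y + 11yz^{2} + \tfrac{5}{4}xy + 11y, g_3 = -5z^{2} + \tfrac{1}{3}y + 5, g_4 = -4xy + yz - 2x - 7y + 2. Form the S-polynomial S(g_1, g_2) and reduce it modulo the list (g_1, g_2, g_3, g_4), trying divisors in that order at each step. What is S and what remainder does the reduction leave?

S(g_1, g_2) = 33yz^{2} + 3xy + 33y; remainder on division = \tfrac{11}{5}y^{2} + \tfrac{273}{4}y.

lcm(LM(g_1), LM(g_2)) = x^{2}y.
S = (lcm/LT(g_1))·g_1 − (lcm/LT(g_2))·g_2 = 33yz^{2} + 3xy + 33y.
Reduce S modulo (g_1, g_2, g_3, g_4) in that order:
  leading term yz^{2}: subtract (-\tfrac{33}{5}y)·g_3 from 33yz^{2} + 3xy + 33y → 3xy + \tfrac{11}{5}y^{2} + 66y
  leading term xy: subtract (\tfrac{3}{4})·g_1 from 3xy + \tfrac{11}{5}y^{2} + 66y → \tfrac{11}{5}y^{2} + \tfrac{273}{4}y
  leading term y^{2}: no divisor's leading term divides it; move \tfrac{11}{5}y^{2} to the remainder.
  leading term y: no divisor's leading term divides it; move \tfrac{273}{4}y to the remainder.
The remainder \tfrac{11}{5}y^{2} + \tfrac{273}{4}y is nonzero, so it would be added as the next basis element.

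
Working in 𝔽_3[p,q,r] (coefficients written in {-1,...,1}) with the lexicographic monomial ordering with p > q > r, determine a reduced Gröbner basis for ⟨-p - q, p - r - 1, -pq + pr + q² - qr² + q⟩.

f_1 = -p - q, LT = p.
f_2 = p - r - 1, LT = p.
f_3 = -pq + pr + q² - qr² + q, LT = pq.

S(f_1,f_2): lcm = p. S = q + r + 1.
  leading term q: no divisor's leading term divides it; move q to the remainder.
  leading term r: no divisor's leading term divides it; move r to the remainder.
  leading term 1: no divisor's leading term divides it; move 1 to the remainder.
  remainder q + r + 1 ≠ 0; add g_4 = q + r + 1 to the basis.

S(f_1,f_3): lcm = pq. S = pr - q² - qr² + q.
  leading term pr: subtract (-r)·f_1 from pr - q² - qr² + q → -q² - qr² - qr + q
  leading term q²: subtract (-q)·g_4 from -q² - qr² - qr + q → -qr² - q
  leading term qr²: subtract (-r²)·g_4 from -qr² - q → -q + r³ + r²
  leading term q: subtract (-1)·g_4 from -q + r³ + r² → r³ + r² + r + 1
  leading term r³: no divisor's leading term divides it; move r³ to the remainder.
  leading term r²: no divisor's leading term divides it; move r² to the remainder.
  leading term r: no divisor's leading term divides it; move r to the remainder.
  leading term 1: no divisor's leading term divides it; move 1 to the remainder.
  remainder r³ + r² + r + 1 ≠ 0; add g_5 = r³ + r² + r + 1 to the basis.

The other S-polynomials (S(f_2,f_3), S(f_1,g_4), S(f_2,g_4), S(f_3,g_4), S(f_1,g_5), S(f_2,g_5), S(f_3,g_5), S(g_4,g_5)) all reduce to 0 modulo the current basis, so we have a Gröbner basis.
Inter-reduce: drop elements whose leading term is divisible by another's, tail-reduce, and make monic.

G = {p - r - 1, q + r + 1, r³ + r² + r + 1}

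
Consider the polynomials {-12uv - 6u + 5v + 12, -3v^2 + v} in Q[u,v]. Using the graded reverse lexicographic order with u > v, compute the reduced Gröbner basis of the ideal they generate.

G = {v^2 - 1/3v, u + 19/10v - 2}

f_1 = -12uv - 6u + 5v + 12, LT = uv.
f_2 = -3v^2 + v, LT = v^2.

S(f_1,f_2): lcm = uv^2. S = 5/6uv - 5/12v^2 - v.
  leading term uv: subtract (-5/72)·f_1 from 5/6uv - 5/12v^2 - v → -5/12v^2 - 5/12u - 47/72v + 5/6
  leading term v^2: subtract (5/36)·f_2 from -5/12v^2 - 5/12u - 47/72v + 5/6 → -5/12u - 19/24v + 5/6
  leading term u: no divisor's leading term divides it; move -5/12u to the remainder.
  leading term v: no divisor's leading term divides it; move -19/24v to the remainder.
  leading term 1: no divisor's leading term divides it; move 5/6 to the remainder.
  remainder -5/12u - 19/24v + 5/6 ≠ 0; add g_3 = -5/12u - 19/24v + 5/6 to the basis.

The other S-polynomials (S(f_1,g_3), S(f_2,g_3)) all reduce to 0 modulo the current basis, so we have a Gröbner basis.
Inter-reduce: drop elements whose leading term is divisible by another's, tail-reduce, and make monic.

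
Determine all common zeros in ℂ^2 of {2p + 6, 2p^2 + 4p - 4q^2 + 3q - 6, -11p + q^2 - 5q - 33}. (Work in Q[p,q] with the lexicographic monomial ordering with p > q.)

{(-3, 0)}

Compute a lex Gröbner basis by Buchberger's algorithm.
f_1 = 2p + 6, LT = p.
f_2 = 2p^2 + 4p - 4q^2 + 3q - 6, LT = p^2.
f_3 = -11p + q^2 - 5q - 33, LT = p.

S(f_1,f_2): lcm = p^2. S = p + 2q^2 - 3/2q + 3.
  leading term p: subtract (1/2)·f_1 from p + 2q^2 - 3/2q + 3 → 2q^2 - 3/2q
  leading term q^2: no divisor's leading term divides it; move 2q^2 to the remainder.
  leading term q: no divisor's leading term divides it; move -3/2q to the remainder.
  remainder 2q^2 - 3/2q ≠ 0; add h_4 = 2q^2 - 3/2q to the basis.

S(f_1,f_3): lcm = p. S = 1/11q^2 - 5/11q.
  leading term q^2: subtract (1/22)·h_4 from 1/11q^2 - 5/11q → -17/44q
  leading term q: no divisor's leading term divides it; move -17/44q to the remainder.
  remainder -17/44q ≠ 0; add h_5 = -17/44q to the basis.

The other S-polynomials (S(f_2,f_3), S(f_1,h_4), S(f_2,h_4), S(f_3,h_4), S(f_1,h_5), S(f_2,h_5), S(f_3,h_5), S(h_4,h_5)) all reduce to 0 modulo the current basis, so we have a Gröbner basis.
Inter-reduce: drop elements whose leading term is divisible by another's, tail-reduce, and make monic.
Reduced Gröbner basis: {p + 3, q}.

From the last basis element, q = 0, so q takes values in {0}. Each choice, substituted upward through the basis, yields the corresponding point(s) of the solution set.
  q = 0: the earlier basis element becomes p + 3 = 0, giving p = -3 — point (-3, 0).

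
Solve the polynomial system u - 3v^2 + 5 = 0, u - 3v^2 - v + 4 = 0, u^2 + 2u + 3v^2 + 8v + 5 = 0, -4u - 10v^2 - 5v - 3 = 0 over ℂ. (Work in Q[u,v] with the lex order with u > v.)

{(-2, -1)}

Compute a lex Gröbner basis by Buchberger's algorithm.
f_1 = u - 3v^2 + 5, LT = u.
f_2 = u - 3v^2 - v + 4, LT = u.
f_3 = u^2 + 2u + 3v^2 + 8v + 5, LT = u^2.
f_4 = -4u - 10v^2 - 5v - 3, LT = u.

S(f_1,f_2): lcm = u. S = v + 1.
  leading term v: no divisor's leading term divides it; move v to the remainder.
  leading term 1: no divisor's leading term divides it; move 1 to the remainder.
  remainder v + 1 ≠ 0; add h_5 = v + 1 to the basis.

The other S-polynomials (S(f_1,f_3), S(f_1,f_4), S(f_2,f_3), S(f_2,f_4), S(f_3,f_4), S(f_1,h_5), S(f_2,h_5), S(f_3,h_5), S(f_4,h_5)) all reduce to 0 modulo the current basis, so we have a Gröbner basis.
Inter-reduce: drop elements whose leading term is divisible by another's, tail-reduce, and make monic.
Reduced Gröbner basis: {u + 2, v + 1}.

From the last basis element, v + 1 = 0, so v takes values in {-1}. Each choice, substituted upward through the basis, yields the corresponding point(s) of the solution set.
  v = -1: the earlier basis element becomes u + 2 = 0, giving u = -2 — point (-2, -1).
Substituting each solution back into the original system confirms all equations vanish.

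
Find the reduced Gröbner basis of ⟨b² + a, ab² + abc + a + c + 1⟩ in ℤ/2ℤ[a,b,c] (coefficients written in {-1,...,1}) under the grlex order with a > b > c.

G = {a²c² + a³ + bc² + ac + bc + c + 1, a²b + a²c + ab + bc + b, abc + a² + a + c + 1, b² + a}

Buchberger's algorithm terminates because the ascending chain of leading-term ideals stabilizes.

f_1 = b² + a, LT = b².
f_2 = ab² + abc + a + c + 1, LT = ab².

S(f_1,f_2): lcm = ab². S = abc + a² + a + c + 1.
  reduce S modulo (f_1, f_2):
  remainder abc + a² + a + c + 1 ≠ 0; add g_3 = abc + a² + a + c + 1 to the basis.

S(f_1,g_3): lcm = ab²c. S = a²b + a²c + ab + bc + b.
  reduce S modulo (f_1, f_2, g_3):
  remainder a²b + a²c + ab + bc + b ≠ 0; add g_4 = a²b + a²c + ab + bc + b to the basis.

S(g_3,g_4): lcm = a²bc. S = a²c² + a³ + abc + bc² + a² + ac + bc + a.
  reduce S modulo (f_1, f_2, g_3, g_4):
  remainder a²c² + a³ + bc² + ac + bc + c + 1 ≠ 0; add g_5 = a²c² + a³ + bc² + ac + bc + c + 1 to the basis.

The other S-polynomials (S(f_2,g_3), S(f_1,g_4), S(f_2,g_4), S(f_1,g_5), S(f_2,g_5), S(g_3,g_5), S(g_4,g_5)) all reduce to 0 modulo the current basis, so we have a Gröbner basis.
Inter-reduce: drop elements whose leading term is divisible by another's, tail-reduce, and make monic.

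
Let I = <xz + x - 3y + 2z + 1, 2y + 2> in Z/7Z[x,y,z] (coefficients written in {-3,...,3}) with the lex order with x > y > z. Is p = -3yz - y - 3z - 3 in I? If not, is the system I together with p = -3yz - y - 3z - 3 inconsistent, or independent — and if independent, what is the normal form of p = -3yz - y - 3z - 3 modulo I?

First compute the reduced Gröbner basis of I by Buchberger's algorithm.
f_1 = xz + x - 3y + 2z + 1, LT = xz.
f_2 = 2y + 2, LT = y.

The S-polynomials (S(f_1,f_2)) all reduce to 0 modulo the current basis, so we have a Gröbner basis.
Inter-reduce: drop elements whose leading term is divisible by another's, tail-reduce, and make monic.
Reduced Gröbner basis: {xz + x + 2z - 3, y + 1}.
Label its elements g_1 = xz + x + 2z - 3, g_2 = y + 1.

Reduce p = -3yz - y - 3z - 3 modulo G:
  leading term yz: subtract (-3z)·g_2 from -3yz - y - 3z - 3 → -y - 3
  leading term y: subtract (-1)·g_2 from -y - 3 → -2
  leading term 1: no divisor's leading term divides it; move -2 to the remainder.
  normal form = -2.
The normal form is nonzero, so p ∉ I. Since p minus its normal form lies in I, I + (p) = I + (r) where r = -2; decide whether this ideal is the whole ring.
Here r = -2 is a nonzero constant, hence a unit: 1 ∈ I + (p), the Gröbner basis of I + (p) is {1}, and the enlarged system has no common solution — adjoining p is inconsistent.

Adjoining -3yz - y - 3z - 3 makes the ideal the whole ring: the system is inconsistent.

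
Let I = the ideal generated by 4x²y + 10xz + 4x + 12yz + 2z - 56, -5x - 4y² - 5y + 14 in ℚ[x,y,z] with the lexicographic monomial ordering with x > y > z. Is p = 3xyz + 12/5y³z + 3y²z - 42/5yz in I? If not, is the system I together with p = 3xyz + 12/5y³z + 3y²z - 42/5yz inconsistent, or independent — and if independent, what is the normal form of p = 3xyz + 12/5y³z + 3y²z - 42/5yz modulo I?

3xyz + 12/5y³z + 3y²z - 42/5yz lies in I (it reduces to 0).

First compute the reduced Gröbner basis of I by Buchberger's algorithm.
f_1 = 4x²y + 10xz + 4x + 12yz + 2z - 56, LT = x²y.
f_2 = -5x - 4y² - 5y + 14, LT = x.

S(f_1,f_2): lcm = x²y. S = -⅘xy³ - xy² + 14/5xy + 5/2xz + x + 3yz + ½z - 14.
  leading term xy³: subtract (4/25y³)·f_2 from -⅘xy³ - xy² + 14/5xy + 5/2xz + x + 3yz + ½z - 14 → -xy² + 14/5xy + 5/2xz + x + 16/25y⁵ + ⅘y⁴ - 56/25y³ + 3yz + ½z - 14
  leading term xy²: subtract (⅕y²)·f_2 from -xy² + 14/5xy + 5/2xz + x + 16/25y⁵ + ⅘y⁴ - 56/25y³ + 3yz + ½z - 14 → 14/5xy + 5/2xz + x + 16/25y⁵ + 8/5y⁴ - 31/25y³ - 14/5y² + 3yz + ½z - 14
  leading term xy: subtract (-14/25y)·f_2 from 14/5xy + 5/2xz + x + 16/25y⁵ + 8/5y⁴ - 31/25y³ - 14/5y² + 3yz + ½z - 14 → 5/2xz + x + 16/25y⁵ + 8/5y⁴ - 87/25y³ - 28/5y² + 3yz + 196/25y + ½z - 14
  leading term xz: subtract (-½z)·f_2 from 5/2xz + x + 16/25y⁵ + 8/5y⁴ - 87/25y³ - 28/5y² + 3yz + 196/25y + ½z - 14 → x + 16/25y⁵ + 8/5y⁴ - 87/25y³ - 2y²z - 28/5y² + ½yz + 196/25y + 15/2z - 14
  leading term x: subtract (-⅕)·f_2 from x + 16/25y⁵ + 8/5y⁴ - 87/25y³ - 2y²z - 28/5y² + ½yz + 196/25y + 15/2z - 14 → 16/25y⁵ + 8/5y⁴ - 87/25y³ - 2y²z - 32/5y² + ½yz + 171/25y + 15/2z - 56/5
  leading term y⁵: no divisor's leading term divides it; move 16/25y⁵ to the remainder.
  leading term y⁴: no divisor's leading term divides it; move 8/5y⁴ to the remainder.
  leading term y³: no divisor's leading term divides it; move -87/25y³ to the remainder.
  leading term y²z: no divisor's leading term divides it; move -2y²z to the remainder.
  leading term y²: no divisor's leading term divides it; move -32/5y² to the remainder.
  leading term yz: no divisor's leading term divides it; move ½yz to the remainder.
  leading term y: no divisor's leading term divides it; move 171/25y to the remainder.
  leading term z: no divisor's leading term divides it; move 15/2z to the remainder.
  leading term 1: no divisor's leading term divides it; move -56/5 to the remainder.
  remainder 16/25y⁵ + 8/5y⁴ - 87/25y³ - 2y²z - 32/5y² + ½yz + 171/25y + 15/2z - 56/5 ≠ 0; add h_3 = 16/25y⁵ + 8/5y⁴ - 87/25y³ - 2y²z - 32/5y² + ½yz + 171/25y + 15/2z - 56/5 to the basis.

The other S-polynomials (S(f_1,h_3), S(f_2,h_3)) all reduce to 0 modulo the current basis, so we have a Gröbner basis.
Inter-reduce: drop elements whose leading term is divisible by another's, tail-reduce, and make monic.
Reduced Gröbner basis: {x + ⅘y² + y - 14/5, y⁵ + 5/2y⁴ - 87/16y³ - 25/8y²z - 10y² + 25/32yz + 171/16y + 375/32z - 35/2}.
Label its elements g_1 = x + ⅘y² + y - 14/5, g_2 = y⁵ + 5/2y⁴ - 87/16y³ - 25/8y²z - 10y² + 25/32yz + 171/16y + 375/32z - 35/2.

Reduce p = 3xyz + 12/5y³z + 3y²z - 42/5yz modulo G:
  leading term xyz: subtract (3yz)·g_1 from 3xyz + 12/5y³z + 3y²z - 42/5yz → 0
  normal form = 0.
Since the normal form is 0, p ∈ I.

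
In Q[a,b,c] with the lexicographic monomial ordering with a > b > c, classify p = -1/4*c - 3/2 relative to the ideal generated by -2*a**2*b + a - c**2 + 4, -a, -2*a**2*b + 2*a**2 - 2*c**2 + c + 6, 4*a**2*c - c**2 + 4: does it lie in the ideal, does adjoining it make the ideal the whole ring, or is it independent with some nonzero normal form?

Adjoining -1/4*c - 3/2 makes the ideal the whole ring: the system is inconsistent.

First compute the reduced Gröbner basis of I by Buchberger's algorithm.
f_1 = -2*a**2*b + a - c**2 + 4, LT = a**2*b.
f_2 = -a, LT = a.
f_3 = -2*a**2*b + 2*a**2 - 2*c**2 + c + 6, LT = a**2*b.
f_4 = 4*a**2*c - c**2 + 4, LT = a**2*c.

S(f_1,f_2): lcm = a**2*b. S = -1/2*a + 1/2*c**2 - 2.
  reduce S modulo (f_1, f_2, f_3, f_4):
  remainder 1/2*c**2 - 2 ≠ 0; add h_5 = 1/2*c**2 - 2 to the basis.

S(f_1,f_3): lcm = a**2*b. S = a**2 - 1/2*a - 1/2*c**2 + 1/2*c + 1.
  reduce S modulo (f_1, f_2, f_3, f_4, h_5):
  remainder 1/2*c - 1 ≠ 0; add h_6 = 1/2*c - 1 to the basis.

The other S-polynomials (S(f_1,f_4), S(f_2,f_3), S(f_2,f_4), S(f_3,f_4), S(f_1,h_5), S(f_2,h_5), S(f_3,h_5), S(f_4,h_5), S(f_1,h_6), S(f_2,h_6), S(f_3,h_6), S(f_4,h_6), S(h_5,h_6)) all reduce to 0 modulo the current basis, so we have a Gröbner basis.
Inter-reduce: drop elements whose leading term is divisible by another's, tail-reduce, and make monic.
Reduced Gröbner basis: {a, c - 2}.
Label its elements g_1 = a, g_2 = c - 2.

Reduce p = -1/4*c - 3/2 modulo G:
  leading term c: subtract (-1/4)·g_2 from -1/4*c - 3/2 → -2
  leading term 1: no divisor's leading term divides it; move -2 to the remainder.
  normal form = -2.
The normal form is nonzero, so p ∉ I. Since p minus its normal form lies in I, I + (p) = I + (r) where r = -2; decide whether this ideal is the whole ring.
Here r = -2 is a nonzero constant, hence a unit: 1 ∈ I + (p), the Gröbner basis of I + (p) is {1}, and the enlarged system has no common solution — adjoining p is inconsistent.

The remainder on division by a Gröbner basis is unique — it is the normal form.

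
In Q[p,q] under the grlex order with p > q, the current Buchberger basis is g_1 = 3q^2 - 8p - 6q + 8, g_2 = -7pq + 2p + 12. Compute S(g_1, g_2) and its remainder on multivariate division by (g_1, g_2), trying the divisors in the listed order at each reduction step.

S(g_1, g_2) = -8/3p^2 - 12/7pq + 8/3p + 12/7q; remainder on division = -8/3p^2 + 320/147p + 12/7q - 144/49.

lcm(LM(g_1), LM(g_2)) = pq^2.
S = (lcm/LT(g_1))·g_1 − (lcm/LT(g_2))·g_2 = -8/3p^2 - 12/7pq + 8/3p + 12/7q.
Reduce S modulo (g_1, g_2) in that order:
  leading term p^2: no divisor's leading term divides it; move -8/3p^2 to the remainder.
  leading term pq: subtract (12/49)·g_2 from -12/7pq + 8/3p + 12/7q → 320/147p + 12/7q - 144/49
  leading term p: no divisor's leading term divides it; move 320/147p to the remainder.
  leading term q: no divisor's leading term divides it; move 12/7q to the remainder.
  leading term 1: no divisor's leading term divides it; move -144/49 to the remainder.
The remainder -8/3p^2 + 320/147p + 12/7q - 144/49 is nonzero, so it would be added as the next basis element.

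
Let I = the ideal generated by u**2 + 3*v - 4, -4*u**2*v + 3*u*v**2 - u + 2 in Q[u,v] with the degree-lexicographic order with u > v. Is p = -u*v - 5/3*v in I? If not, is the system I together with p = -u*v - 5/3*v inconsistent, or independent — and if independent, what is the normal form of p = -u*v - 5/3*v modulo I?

-u*v - 5/3*v is independent of I; its normal form modulo I is -u*v - 5/3*v.

First compute the reduced Gröbner basis of I by Buchberger's algorithm.
f_1 = u**2 + 3*v - 4, LT = u**2.
f_2 = -4*u**2*v + 3*u*v**2 - u + 2, LT = u**2*v.

S(f_1,f_2): lcm = u**2*v. S = 3/4*u*v**2 + 3*v**2 - 1/4*u - 4*v + 1/2.
  leading term u*v**2: no divisor's leading term divides it; move 3/4*u*v**2 to the remainder.
  leading term v**2: no divisor's leading term divides it; move 3*v**2 to the remainder.
  leading term u: no divisor's leading term divides it; move -1/4*u to the remainder.
  leading term v: no divisor's leading term divides it; move -4*v to the remainder.
  leading term 1: no divisor's leading term divides it; move 1/2 to the remainder.
  remainder 3/4*u*v**2 + 3*v**2 - 1/4*u - 4*v + 1/2 ≠ 0; add h_3 = 3/4*u*v**2 + 3*v**2 - 1/4*u - 4*v + 1/2 to the basis.

S(f_1,h_3): lcm = u**2*v**2. S = -4*u*v**2 + 3*v**3 + 1/3*u**2 + 16/3*u*v - 4*v**2 - 2/3*u.
  leading term u*v**2: subtract (-16/3)·h_3 from -4*u*v**2 + 3*v**3 + 1/3*u**2 + 16/3*u*v - 4*v**2 - 2/3*u → 3*v**3 + 1/3*u**2 + 16/3*u*v + 12*v**2 - 2*u - 64/3*v + 8/3
  leading term v**3: no divisor's leading term divides it; move 3*v**3 to the remainder.
  leading term u**2: subtract (1/3)·f_1 from 1/3*u**2 + 16/3*u*v + 12*v**2 - 2*u - 64/3*v + 8/3 → 16/3*u*v + 12*v**2 - 2*u - 67/3*v + 4
  leading term u*v: no divisor's leading term divides it; move 16/3*u*v to the remainder.
  leading term v**2: no divisor's leading term divides it; move 12*v**2 to the remainder.
  leading term u: no divisor's leading term divides it; move -2*u to the remainder.
  leading term v: no divisor's leading term divides it; move -67/3*v to the remainder.
  leading term 1: no divisor's leading term divides it; move 4 to the remainder.
  remainder 3*v**3 + 16/3*u*v + 12*v**2 - 2*u - 67/3*v + 4 ≠ 0; add h_4 = 3*v**3 + 16/3*u*v + 12*v**2 - 2*u - 67/3*v + 4 to the basis.

The other S-polynomials (S(f_2,h_3), S(f_1,h_4), S(f_2,h_4), S(h_3,h_4)) all reduce to 0 modulo the current basis, so we have a Gröbner basis.
Inter-reduce: drop elements whose leading term is divisible by another's, tail-reduce, and make monic.
Reduced Gröbner basis: {u*v**2 + 4*v**2 - 1/3*u - 16/3*v + 2/3, v**3 + 16/9*u*v + 4*v**2 - 2/3*u - 67/9*v + 4/3, u**2 + 3*v - 4}.
Label its elements g_1 = u*v**2 + 4*v**2 - 1/3*u - 16/3*v + 2/3, g_2 = v**3 + 16/9*u*v + 4*v**2 - 2/3*u - 67/9*v + 4/3, g_3 = u**2 + 3*v - 4.

Reduce p = -u*v - 5/3*v modulo G:
  leading term u*v: no divisor's leading term divides it; move -u*v to the remainder.
  leading term v: no divisor's leading term divides it; move -5/3*v to the remainder.
  normal form = -u*v - 5/3*v.
The normal form is nonzero, so p ∉ I. Since p minus its normal form lies in I, I + (p) = I + (r) where r = -u*v - 5/3*v; decide whether this ideal is the whole ring.
Run Buchberger on G together with r (pairs among the g_i already reduce to 0 since G is a Gröbner basis):
g_1 = u*v**2 + 4*v**2 - 1/3*u - 16/3*v + 2/3, LT = u*v**2.
g_2 = v**3 + 16/9*u*v + 4*v**2 - 2/3*u - 67/9*v + 4/3, LT = v**3.
g_3 = u**2 + 3*v - 4, LT = u**2.
r = -u*v - 5/3*v, LT = u*v.

S(g_1,r): lcm = u*v**2. S = 7/3*v**2 - 1/3*u - 16/3*v + 2/3.
  leading term v**2: no divisor's leading term divides it; move 7/3*v**2 to the remainder.
  leading term u: no divisor's leading term divides it; move -1/3*u to the remainder.
  leading term v: no divisor's leading term divides it; move -16/3*v to the remainder.
  leading term 1: no divisor's leading term divides it; move 2/3 to the remainder.
  remainder 7/3*v**2 - 1/3*u - 16/3*v + 2/3 ≠ 0; add m_5 = 7/3*v**2 - 1/3*u - 16/3*v + 2/3 to the basis.

S(g_2,r): lcm = u*v**3. S = 16/9*u**2*v + 4*u*v**2 - 5/3*v**3 - 2/3*u**2 - 67/9*u*v + 4/3*u.
  leading term u**2*v: subtract (16/9*v)·g_3 from 16/9*u**2*v + 4*u*v**2 - 5/3*v**3 - 2/3*u**2 - 67/9*u*v + 4/3*u → 4*u*v**2 - 5/3*v**3 - 2/3*u**2 - 67/9*u*v - 16/3*v**2 + 4/3*u + 64/9*v
  leading term u*v**2: subtract (4)·g_1 from 4*u*v**2 - 5/3*v**3 - 2/3*u**2 - 67/9*u*v - 16/3*v**2 + 4/3*u + 64/9*v → -5/3*v**3 - 2/3*u**2 - 67/9*u*v - 64/3*v**2 + 8/3*u + 256/9*v - 8/3
  leading term v**3: subtract (-5/3)·g_2 from -5/3*v**3 - 2/3*u**2 - 67/9*u*v - 64/3*v**2 + 8/3*u + 256/9*v - 8/3 → -2/3*u**2 - 121/27*u*v - 44/3*v**2 + 14/9*u + 433/27*v - 4/9
  leading term u**2: subtract (-2/3)·g_3 from -2/3*u**2 - 121/27*u*v - 44/3*v**2 + 14/9*u + 433/27*v - 4/9 → -121/27*u*v - 44/3*v**2 + 14/9*u + 487/27*v - 28/9
  leading term u*v: subtract (121/27)·r from -121/27*u*v - 44/3*v**2 + 14/9*u + 487/27*v - 28/9 → -44/3*v**2 + 14/9*u + 2066/81*v - 28/9
  leading term v**2: subtract (-44/7)·m_5 from -44/3*v**2 + 14/9*u + 2066/81*v - 28/9 → -34/63*u - 4546/567*v + 68/63
  leading term u: no divisor's leading term divides it; move -34/63*u to the remainder.
  leading term v: no divisor's leading term divides it; move -4546/567*v to the remainder.
  leading term 1: no divisor's leading term divides it; move 68/63 to the remainder.
  remainder -34/63*u - 4546/567*v + 68/63 ≠ 0; add m_6 = -34/63*u - 4546/567*v + 68/63 to the basis.

S(g_3,r): lcm = u**2*v. S = -5/3*u*v + 3*v**2 - 4*v.
  leading term u*v: subtract (5/3)·r from -5/3*u*v + 3*v**2 - 4*v → 3*v**2 - 11/9*v
  leading term v**2: subtract (9/7)·m_5 from 3*v**2 - 11/9*v → 3/7*u + 355/63*v - 6/7
  leading term u: subtract (-27/34)·m_6 from 3/7*u + 355/63*v - 6/7 → -112/153*v
  leading term v: no divisor's leading term divides it; move -112/153*v to the remainder.
  remainder -112/153*v ≠ 0; add m_7 = -112/153*v to the basis.

The other S-polynomials (S(g_1,g_2), S(g_1,g_3), S(g_2,g_3), S(g_1,m_5), S(g_2,m_5), S(g_3,m_5), S(r,m_5), S(g_1,m_6), S(g_2,m_6), S(g_3,m_6), S(r,m_6), S(m_5,m_6), S(g_1,m_7), S(g_2,m_7), S(g_3,m_7), S(r,m_7), S(m_5,m_7), S(m_6,m_7)) all reduce to 0 modulo the current basis, so we have a Gröbner basis.
Inter-reduce: drop elements whose leading term is divisible by another's, tail-reduce, and make monic.
Reduced Gröbner basis: {u - 2, v}.
The reduced Gröbner basis of I + (p) is {u - 2, v} ≠ {1}, a proper ideal, so the enlarged system stays consistent: p is independent of I, with normal form -u*v - 5/3*v.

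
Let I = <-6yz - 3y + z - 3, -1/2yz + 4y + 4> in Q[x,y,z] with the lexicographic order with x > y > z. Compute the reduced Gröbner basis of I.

f_1 = -6yz - 3y + z - 3, LT = yz.
f_2 = -1/2yz + 4y + 4, LT = yz.

S(f_1,f_2): lcm = yz. S = 17/2y - 1/6z + 17/2.
  leading term y: no divisor's leading term divides it; move 17/2y to the remainder.
  leading term z: no divisor's leading term divides it; move -1/6z to the remainder.
  leading term 1: no divisor's leading term divides it; move 17/2 to the remainder.
  remainder 17/2y - 1/6z + 17/2 ≠ 0; add g_3 = 17/2y - 1/6z + 17/2 to the basis.

S(f_1,g_3): lcm = yz. S = 1/2y + 1/51z^2 - 7/6z + 1/2.
  leading term y: subtract (1/17)·g_3 from 1/2y + 1/51z^2 - 7/6z + 1/2 → 1/51z^2 - 59/51z
  leading term z^2: no divisor's leading term divides it; move 1/51z^2 to the remainder.
  leading term z: no divisor's leading term divides it; move -59/51z to the remainder.
  remainder 1/51z^2 - 59/51z ≠ 0; add g_4 = 1/51z^2 - 59/51z to the basis.

S(f_2,g_3): lcm = yz. S = -8y + 1/51z^2 - z - 8.
  leading term y: subtract (-16/17)·g_3 from -8y + 1/51z^2 - z - 8 → 1/51z^2 - 59/51z
  leading term z^2: subtract (1)·g_4 from 1/51z^2 - 59/51z → 0
  remainder 0.

S(f_1,g_4): lcm = yz^2. S = 119/2yz - 1/6z^2 + 1/2z.
  leading term yz: subtract (-119/12)·f_1 from 119/2yz - 1/6z^2 + 1/2z → -119/4y - 1/6z^2 + 125/12z - 119/4
  leading term y: subtract (-7/2)·g_3 from -119/4y - 1/6z^2 + 125/12z - 119/4 → -1/6z^2 + 59/6z
  leading term z^2: subtract (-17/2)·g_4 from -1/6z^2 + 59/6z → 0
  remainder 0.

S(f_2,g_4): lcm = yz^2. S = 51yz - 8z.
  leading term yz: subtract (-17/2)·f_1 from 51yz - 8z → -51/2y + 1/2z - 51/2
  leading term y: subtract (-3)·g_3 from -51/2y + 1/2z - 51/2 → 0
  remainder 0.

S(g_3,g_4): leading monomials are coprime, so the S-polynomial reduces to 0 (Buchberger's first criterion).
Every S-polynomial of the final basis reduces to 0, so we have a Gröbner basis.
Inter-reduce: drop elements whose leading term is divisible by another's, tail-reduce, and make monic.

G = {y - 1/51z + 1, z^2 - 59z}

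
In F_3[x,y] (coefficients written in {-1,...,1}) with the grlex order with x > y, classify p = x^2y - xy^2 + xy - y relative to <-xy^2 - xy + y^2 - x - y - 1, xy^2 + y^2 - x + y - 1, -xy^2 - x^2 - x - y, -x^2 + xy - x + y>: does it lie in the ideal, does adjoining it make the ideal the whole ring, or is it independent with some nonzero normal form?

x^2y - xy^2 + xy - y lies in I (it reduces to 0).

First compute the reduced Gröbner basis of I by Buchberger's algorithm.
f_1 = -xy^2 - xy + y^2 - x - y - 1, LT = xy^2.
f_2 = xy^2 + y^2 - x + y - 1, LT = xy^2.
f_3 = -xy^2 - x^2 - x - y, LT = xy^2.
f_4 = -x^2 + xy - x + y, LT = x^2.

S(f_1,f_2): lcm = xy^2. S = xy + y^2 - x - 1.
  leading term xy: no divisor's leading term divides it; move xy to the remainder.
  leading term y^2: no divisor's leading term divides it; move y^2 to the remainder.
  leading term x: no divisor's leading term divides it; move -x to the remainder.
  leading term 1: no divisor's leading term divides it; move -1 to the remainder.
  remainder xy + y^2 - x - 1 ≠ 0; add h_5 = xy + y^2 - x - 1 to the basis.

S(f_1,f_3): lcm = xy^2. S = -x^2 + xy - y^2 + 1.
  leading term x^2: subtract (1)·f_4 from -x^2 + xy - y^2 + 1 → -y^2 + x - y + 1
  leading term y^2: no divisor's leading term divides it; move -y^2 to the remainder.
  leading term x: no divisor's leading term divides it; move x to the remainder.
  leading term y: no divisor's leading term divides it; move -y to the remainder.
  leading term 1: no divisor's leading term divides it; move 1 to the remainder.
  remainder -y^2 + x - y + 1 ≠ 0; add h_6 = -y^2 + x - y + 1 to the basis.

S(f_1,f_4): lcm = x^2y^2. S = xy^3 + x^2y + xy^2 + y^3 + x^2 + xy + x.
  leading term xy^3: subtract (-y)·f_1 from xy^3 + x^2y + xy^2 + y^3 + x^2 + xy + x → x^2y - y^3 + x^2 - y^2 + x - y
  leading term x^2y: subtract (-y)·f_4 from x^2y - y^3 + x^2 - y^2 + x - y → xy^2 - y^3 + x^2 - xy + x - y
  leading term xy^2: subtract (-1)·f_1 from xy^2 - y^3 + x^2 - xy + x - y → -y^3 + x^2 + xy + y^2 + y - 1
  leading term y^3: subtract (y)·h_6 from -y^3 + x^2 + xy + y^2 + y - 1 → x^2 - y^2 - 1
  leading term x^2: subtract (-1)·f_4 from x^2 - y^2 - 1 → xy - y^2 - x + y - 1
  leading term xy: subtract (1)·h_5 from xy - y^2 - x + y - 1 → y^2 + y
  leading term y^2: subtract (-1)·h_6 from y^2 + y → x + 1
  leading term x: no divisor's leading term divides it; move x to the remainder.
  leading term 1: no divisor's leading term divides it; move 1 to the remainder.
  remainder x + 1 ≠ 0; add h_7 = x + 1 to the basis.

S(f_2,f_4): lcm = x^2y^2. S = xy^3 + y^3 - x^2 + xy - x.
  leading term xy^3: subtract (-y)·f_1 from xy^3 + y^3 - x^2 + xy - x → -xy^2 - y^3 - x^2 - y^2 - x - y
  leading term xy^2: subtract (1)·f_1 from -xy^2 - y^3 - x^2 - y^2 - x - y → -y^3 - x^2 + xy + y^2 + 1
  leading term y^3: subtract (y)·h_6 from -y^3 - x^2 + xy + y^2 + 1 → -x^2 - y^2 - y + 1
  leading term x^2: subtract (1)·f_4 from -x^2 - y^2 - y + 1 → -xy - y^2 + x + y + 1
  leading term xy: subtract (-1)·h_5 from -xy - y^2 + x + y + 1 → y
  leading term y: no divisor's leading term divides it; move y to the remainder.
  remainder y ≠ 0; add h_8 = y to the basis.

The other S-polynomials (S(f_2,f_3), S(f_3,f_4), S(f_1,h_5), S(f_2,h_5), S(f_3,h_5), S(f_4,h_5), S(f_1,h_6), S(f_2,h_6), S(f_3,h_6), S(f_4,h_6), S(h_5,h_6), S(f_1,h_7), S(f_2,h_7), S(f_3,h_7), S(f_4,h_7), S(h_5,h_7), S(h_6,h_7), S(f_1,h_8), S(f_2,h_8), S(f_3,h_8), S(f_4,h_8), S(h_5,h_8), S(h_6,h_8), S(h_7,h_8)) all reduce to 0 modulo the current basis, so we have a Gröbner basis.
Inter-reduce: drop elements whose leading term is divisible by another's, tail-reduce, and make monic.
Reduced Gröbner basis: {x + 1, y}.
Label its elements g_1 = x + 1, g_2 = y.

Reduce p = x^2y - xy^2 + xy - y modulo G:
  leading term x^2y: subtract (xy)·g_1 from x^2y - xy^2 + xy - y → -xy^2 - y
  leading term xy^2: subtract (-y^2)·g_1 from -xy^2 - y → y^2 - y
  leading term y^2: subtract (y)·g_2 from y^2 - y → -y
  leading term y: subtract (-1)·g_2 from -y → 0
  normal form = 0.
Since the normal form is 0, p ∈ I.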